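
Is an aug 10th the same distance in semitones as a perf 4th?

No

17 semitones (augmented tenth) vs 5 semitones (perfect fourth): not equal.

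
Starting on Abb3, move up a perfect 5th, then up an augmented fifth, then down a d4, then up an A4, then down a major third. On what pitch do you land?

G#4

A perfect fifth up from Abb3 is Ebb4.
Ebb4 up an augmented fifth → Bb4 (8 semitones).
A diminished fourth down from Bb4 is F#4.
An augmented fourth up from F#4 is B#4.
Down a major third from B#4: G#4 (4 semitones down).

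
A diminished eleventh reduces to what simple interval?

Take out an octave (7 from the number): 11 − 7 = 4.
So a diminished eleventh is an octave plus a diminished fourth. The quality is unchanged.

d4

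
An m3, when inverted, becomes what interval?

major sixth

The rule of nine gives the new number: 9 − 3 = 6, so a third becomes a sixth.
And minor becomes major under inversion, so we get a major sixth.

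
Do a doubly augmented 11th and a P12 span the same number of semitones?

Yes

A doubly augmented eleventh spans 19 semitones, and a perfect twelfth also spans 19 semitones — they're enharmonic.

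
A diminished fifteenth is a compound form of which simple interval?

diminished 8th

Take out an octave (7 from the number): 15 − 7 = 8.
Quality carries through unchanged, so the simple form is a diminished octave.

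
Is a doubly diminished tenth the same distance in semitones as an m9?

Yes

Both span 13 semitones: a doubly diminished tenth and a minor ninth are the same chromatic distance.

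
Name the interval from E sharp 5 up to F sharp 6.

minor ninth

E to F spans two letter names (E-F), plus an octave, so the interval is some kind of ninth.
At 13 semitones, E#5→F#6 falls one short of a major ninth: minor.
(Equivalently, a compound minor second: a minor second plus an octave.)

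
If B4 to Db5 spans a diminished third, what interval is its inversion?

augmented sixth

Inverted interval numbers add to nine, so a third pairs with a sixth (3 + 6 = 9).
And diminished becomes augmented under inversion, so we get an augmented sixth.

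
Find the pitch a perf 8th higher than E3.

An octave keeps the letter name E, an octave up from E.
Moving 12 semitones up from E3 (the size of a perfect octave) reaches E4.

E4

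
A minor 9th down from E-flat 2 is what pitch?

D 1

The ninth's letter: E down two letter names plus an octave → D.
A minor ninth is 13 semitones; 13 semitones down from Eb2 gives D1.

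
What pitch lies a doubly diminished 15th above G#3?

Gb5

A fifteenth keeps the letter name G, two octaves up from G.
A doubly diminished fifteenth spans 22 semitones, so from G#3 the target pitch is Gb5.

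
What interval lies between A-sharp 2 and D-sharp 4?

perfect eleventh

A to D spans four letter names (A-B-C-D), plus an octave, so the interval is some kind of eleventh.
Counting semitones, A#2→D#4 is 17, which is the perfect eleventh.
(Equivalently, a compound perfect fourth: a perfect fourth plus an octave.)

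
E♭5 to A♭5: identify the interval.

perfect 4th

E to A spans four letter names (E-F-G-A): a fourth.
Eb5 to Ab5 is 5 semitones, matching the perfect fourth exactly, so the quality is perfect.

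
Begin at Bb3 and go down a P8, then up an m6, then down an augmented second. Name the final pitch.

Fbb3

Bb3 down a perfect octave → Bb2 (12 semitones).
Up a minor sixth from Bb2: Gb3 (8 semitones up).
Down an augmented second from Gb3: Fbb3 (3 semitones down).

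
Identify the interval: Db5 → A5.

D to A spans five letter names (D-E-F-G-A), so the interval is some kind of fifth.
Db5 to A5 spans 8 semitones — one semitone wider than the perfect fifth (7) — giving an augmented fifth.

augmented fifth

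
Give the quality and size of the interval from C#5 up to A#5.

C to A spans six letter names (C-D-E-F-G-A): a sixth.
C#5 to A#5 is 9 semitones, matching the major sixth exactly, so the quality is major.

major 6th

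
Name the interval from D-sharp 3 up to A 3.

D to A spans five letter names (D-E-F-G-A) — that makes it a fifth of some quality.
D#3 to A3 spans 6 semitones — one semitone narrower than the perfect fifth (7) — giving a diminished fifth.

diminished fifth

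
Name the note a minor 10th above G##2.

B#3

Counting three letter names plus an octave up from G lands on B.
Moving 15 semitones up from G##2 (the size of a minor tenth) reaches B#3.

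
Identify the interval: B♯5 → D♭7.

B to D spans three letter names (B-C-D), plus an octave: a tenth.
B#5 to Db7 spans 13 semitones — three semitones narrower than the major tenth (16) — giving a doubly diminished tenth.
(Equivalently, a compound doubly diminished third: a doubly diminished third plus an octave.)

dd10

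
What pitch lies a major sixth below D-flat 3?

F-flat 2

The sixth takes the letter from D down to F.
A major sixth spans 9 semitones, so from Db3 the target pitch is Fb2.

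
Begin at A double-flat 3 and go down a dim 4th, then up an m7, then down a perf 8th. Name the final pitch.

Down a diminished fourth from Abb3: Eb3 (4 semitones down).
Up a minor seventh from Eb3: Db4 (10 semitones up).
A perfect octave down from Db4 is Db3.

D flat 3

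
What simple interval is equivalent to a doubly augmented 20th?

Each octave removed subtracts seven from the number: 20 − 14 = 6.
Quality carries through unchanged, so the simple form is a doubly augmented sixth.

AA6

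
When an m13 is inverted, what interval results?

major 3rd

First reduce the compound minor thirteenth to its simple form, a minor sixth.
The rule of nine gives the new number: 9 − 6 = 3, so a sixth becomes a third.
And minor becomes major under inversion, so we get a major third.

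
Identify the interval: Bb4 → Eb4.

perfect fifth

Descending from Bb4 to Eb4 is the same interval as ascending Eb4 to Bb4.
E to B spans five letter names (E-F-G-A-B), so the interval is some kind of fifth.
Counting semitones, Eb4→Bb4 is 7, which is the perfect fifth.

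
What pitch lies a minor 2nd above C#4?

Two letter names up from C: D.
A minor second is 1 semitone; 1 semitone up from C#4 gives D4.

D4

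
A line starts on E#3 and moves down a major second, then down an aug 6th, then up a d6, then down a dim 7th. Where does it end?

Eb2

A major second down from E#3 is D#3.
Down an augmented sixth from D#3: F2 (10 semitones down).
Up a diminished sixth from F2: Dbb3 (7 semitones up).
A diminished seventh down from Dbb3 is Eb2.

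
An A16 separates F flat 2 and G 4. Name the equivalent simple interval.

Subtracting seven from the interval number removes an octave: 16 − 14 = 2.
That makes an augmented sixteenth a compound augmented second — 2 octaves plus an augmented second.

augmented 2nd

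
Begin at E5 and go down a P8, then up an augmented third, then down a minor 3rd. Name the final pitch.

E##4

E5 down a perfect octave → E4 (12 semitones).
E4 up an augmented third → G##4 (5 semitones).
A minor third down from G##4 is E##4.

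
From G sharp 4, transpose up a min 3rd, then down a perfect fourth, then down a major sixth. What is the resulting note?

A 3

Up a minor third from G#4: B4 (3 semitones up).
A perfect fourth down from B4 is F#4.
Down a major sixth from F#4: A3 (9 semitones down).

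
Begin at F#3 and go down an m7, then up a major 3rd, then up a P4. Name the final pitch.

A minor seventh down from F#3 is G#2.
G#2 up a major third → B#2 (4 semitones).
B#2 up a perfect fourth → E#3 (5 semitones).

E#3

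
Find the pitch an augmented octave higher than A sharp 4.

A double-sharp 5

For an octave the letter name doesn't change: still A, an octave up.
An augmented octave spans 13 semitones, so from A#4 the target pitch is A##5.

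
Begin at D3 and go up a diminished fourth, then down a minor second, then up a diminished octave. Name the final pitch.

Fb4

Up a diminished fourth from D3: Gb3 (4 semitones up).
Down a minor second from Gb3: F3 (1 semitone down).
F3 up a diminished octave → Fb4 (11 semitones).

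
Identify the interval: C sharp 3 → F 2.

Descending from C#3 to F2 is the same interval as ascending F2 to C#3.
F to C spans five letter names (F-G-A-B-C) — that makes it a fifth of some quality.
The perfect fifth is 7 semitones; here we have 8, one semitone wider: augmented.

augmented fifth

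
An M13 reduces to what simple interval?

Take out an octave (7 from the number): 13 − 7 = 6.
That makes a major thirteenth a compound major sixth — an octave plus a major sixth.

M6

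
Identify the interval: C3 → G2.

perfect fourth

Descending from C3 to G2 is the same interval as ascending G2 to C3.
G to C spans four letter names (G-A-B-C), so the interval is some kind of fourth.
The perfect fourth spans 5 semitones, and G2 to C3 is exactly 5 semitones — so this is a perfect fourth.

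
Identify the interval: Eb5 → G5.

E to G spans three letter names (E-F-G): a third.
The major third spans 4 semitones, and Eb5 to G5 is exactly 4 semitones — so this is a major third.

major third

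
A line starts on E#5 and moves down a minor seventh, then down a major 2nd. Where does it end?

Down a minor seventh from E#5: F##4 (10 semitones down).
Down a major second from F##4: E#4 (2 semitones down).

E#4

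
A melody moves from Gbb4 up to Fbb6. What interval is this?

G to F spans seven letter names (G-A-B-C-D-E-F), plus an octave — that makes it a fourteenth of some quality.
A major fourteenth would be 23 semitones, but Gbb4 to Fbb6 is 22 — one semitone narrower, making it a minor fourteenth.
(Equivalently, a compound minor seventh: a minor seventh plus an octave.)

m14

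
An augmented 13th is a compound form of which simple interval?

Subtracting seven from the interval number removes an octave: 13 − 7 = 6.
Quality carries through unchanged, so the simple form is an augmented sixth.

augmented sixth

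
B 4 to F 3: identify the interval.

Descending from B4 to F3 is the same interval as ascending F3 to B4.
F to B spans four letter names (F-G-A-B), plus an octave — that makes it an eleventh of some quality.
A perfect eleventh would be 17 semitones; F3 to B4 is 18, one semitone wider, so the interval is augmented.
(Equivalently, a compound augmented fourth: an augmented fourth plus an octave.)

augmented 11th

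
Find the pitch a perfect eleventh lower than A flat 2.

E flat 1

Counting four letter names plus an octave down from A lands on E.
A perfect eleventh spans 17 semitones, so from Ab2 the target pitch is Eb1.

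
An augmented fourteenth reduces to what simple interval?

Take out an octave (7 from the number): 14 − 7 = 7.
Quality carries through unchanged, so the simple form is an augmented seventh.

augmented 7th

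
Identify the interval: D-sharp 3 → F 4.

D to F spans three letter names (D-E-F), plus an octave: a tenth.
A major tenth would be 16 semitones; D#3 to F4 is 14, two semitones narrower, so the interval is diminished.
(Equivalently, a compound diminished third: a diminished third plus an octave.)

d10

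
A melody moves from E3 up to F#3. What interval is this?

major 2nd

E to F spans two letter names (E-F): a second.
The major second spans 2 semitones, and E3 to F#3 is exactly 2 semitones — so this is a major second.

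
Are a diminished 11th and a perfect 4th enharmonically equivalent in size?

A diminished eleventh is 16 semitones but a perfect fourth is 5 semitones — different sizes.

No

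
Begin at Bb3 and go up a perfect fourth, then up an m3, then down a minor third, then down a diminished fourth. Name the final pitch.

B3

A perfect fourth up from Bb3 is Eb4.
A minor third up from Eb4 is Gb4.
A minor third down from Gb4 is Eb4.
Eb4 down a diminished fourth → B3 (4 semitones).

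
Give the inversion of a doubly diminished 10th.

AA6

First reduce the compound doubly diminished tenth to its simple form, a doubly diminished third.
The rule of nine gives the new number: 9 − 3 = 6, so a third becomes a sixth.
And doubly diminished becomes doubly augmented under inversion, so we get a doubly augmented sixth.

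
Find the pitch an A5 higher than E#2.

Five letter names up from E: B.
An augmented fifth is 8 semitones; 8 semitones up from E#2 gives B##2.

B##2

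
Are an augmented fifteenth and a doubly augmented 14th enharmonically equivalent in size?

Both span 25 semitones: an augmented fifteenth and a doubly augmented fourteenth are the same chromatic distance.

Yes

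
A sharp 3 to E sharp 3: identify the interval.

Descending from A#3 to E#3 is the same interval as ascending E#3 to A#3.
E to A spans four letter names (E-F-G-A): a fourth.
E#3 to A#3 is 5 semitones, matching the perfect fourth exactly, so the quality is perfect.

perfect fourth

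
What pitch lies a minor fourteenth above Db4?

Cb6

The fourteenth's letter: D up seven letter names plus an octave → C.
A minor fourteenth spans 22 semitones, so from Db4 the target pitch is Cb6.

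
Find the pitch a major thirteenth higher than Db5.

Bb6

The thirteenth's letter: D up six letter names plus an octave → B.
A major thirteenth is 21 semitones; 21 semitones up from Db5 gives Bb6.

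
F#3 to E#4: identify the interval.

major seventh

F to E spans seven letter names (F-G-A-B-C-D-E): a seventh.
Counting semitones, F#3→E#4 is 11, which is the major seventh.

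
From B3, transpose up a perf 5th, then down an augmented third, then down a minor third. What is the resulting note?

Up a perfect fifth from B3: F#4 (7 semitones up).
An augmented third down from F#4 is Db4.
Down a minor third from Db4: Bb3 (3 semitones down).

Bb3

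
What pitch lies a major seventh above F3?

E4

Counting seven letter names up from F lands on E.
Moving 11 semitones up from F3 (the size of a major seventh) reaches E4.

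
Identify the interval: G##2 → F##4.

G to F spans seven letter names (G-A-B-C-D-E-F), plus an octave, so the interval is some kind of fourteenth.
A major fourteenth would be 23 semitones, but G##2 to F##4 is 22 — one semitone narrower, making it a minor fourteenth.
(Equivalently, a compound minor seventh: a minor seventh plus an octave.)

minor 14th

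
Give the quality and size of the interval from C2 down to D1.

Descending from C2 to D1 is the same interval as ascending D1 to C2.
D to C spans seven letter names (D-E-F-G-A-B-C), so the interval is some kind of seventh.
At 10 semitones, D1→C2 falls one short of a major seventh: minor.

minor seventh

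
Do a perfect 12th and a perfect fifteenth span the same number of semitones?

A perfect twelfth spans 19 semitones; a perfect fifteenth spans 24 semitones. They differ by 5.

No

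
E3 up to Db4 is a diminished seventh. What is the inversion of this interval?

The rule of nine gives the new number: 9 − 7 = 2, so a seventh becomes a second.
Quality inverts too: diminished becomes augmented. That makes the inversion an augmented second.

augmented 2nd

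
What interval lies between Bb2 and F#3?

B to F spans five letter names (B-C-D-E-F), so the interval is some kind of fifth.
The perfect fifth is 7 semitones; here we have 8, one semitone wider: augmented.

augmented 5th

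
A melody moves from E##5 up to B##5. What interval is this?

perfect fifth

E to B spans five letter names (E-F-G-A-B) — that makes it a fifth of some quality.
The perfect fifth spans 7 semitones, and E##5 to B##5 is exactly 7 semitones — so this is a perfect fifth.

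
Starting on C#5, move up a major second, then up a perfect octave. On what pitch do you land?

D#6

A major second up from C#5 is D#5.
D#5 up a perfect octave → D#6 (12 semitones).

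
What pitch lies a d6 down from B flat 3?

D sharp 3

The sixth takes the letter from B down to D.
Moving 7 semitones down from Bb3 (the size of a diminished sixth) reaches D#3.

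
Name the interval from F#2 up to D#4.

M13

F to D spans six letter names (F-G-A-B-C-D), plus an octave: a thirteenth.
Counting semitones, F#2→D#4 is 21, which is the major thirteenth.
(Equivalently, a compound major sixth: a major sixth plus an octave.)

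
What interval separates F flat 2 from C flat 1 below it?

Descending from Fb2 to Cb1 is the same interval as ascending Cb1 to Fb2.
C to F spans four letter names (C-D-E-F), plus an octave, so the interval is some kind of eleventh.
The perfect eleventh spans 17 semitones, and Cb1 to Fb2 is exactly 17 semitones — so this is a perfect eleventh.
(Equivalently, a compound perfect fourth: a perfect fourth plus an octave.)

perfect eleventh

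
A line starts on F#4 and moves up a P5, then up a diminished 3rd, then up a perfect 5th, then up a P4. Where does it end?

Eb6

Up a perfect fifth from F#4: C#5 (7 semitones up).
C#5 up a diminished third → Eb5 (2 semitones).
Eb5 up a perfect fifth → Bb5 (7 semitones).
Bb5 up a perfect fourth → Eb6 (5 semitones).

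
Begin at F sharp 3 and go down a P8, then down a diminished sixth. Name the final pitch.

A perfect octave down from F#3 is F#2.
Down a diminished sixth from F#2: A##1 (7 semitones down).

A double-sharp 1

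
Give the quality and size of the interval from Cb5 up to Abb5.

minor 6th

C to A spans six letter names (C-D-E-F-G-A): a sixth.
At 8 semitones, Cb5→Abb5 falls one short of a major sixth: minor.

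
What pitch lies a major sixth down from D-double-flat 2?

The sixth takes the letter from D down to F.
A major sixth is 9 semitones; 9 semitones down from Dbb2 gives Fbb1.

F-double-flat 1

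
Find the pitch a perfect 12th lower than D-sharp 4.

Five letters down from D (plus an octave) reaches G.
A perfect twelfth spans 19 semitones, so from D#4 the target pitch is G#2.

G-sharp 2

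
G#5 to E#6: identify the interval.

G to E spans six letter names (G-A-B-C-D-E) — that makes it a sixth of some quality.
The major sixth spans 9 semitones, and G#5 to E#6 is exactly 9 semitones — so this is a major sixth.

major sixth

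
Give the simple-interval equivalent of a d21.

diminished 7th

Take out 2 octaves (14 from the number): 21 − 14 = 7.
So a diminished twenty-first is 2 octaves plus a diminished seventh. The quality is unchanged.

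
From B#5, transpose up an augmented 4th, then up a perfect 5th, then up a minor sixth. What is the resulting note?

G##7

B#5 up an augmented fourth → E##6 (6 semitones).
A perfect fifth up from E##6 is B##6.
B##6 up a minor sixth → G##7 (8 semitones).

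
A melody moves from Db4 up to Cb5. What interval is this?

D to C spans seven letter names (D-E-F-G-A-B-C) — that makes it a seventh of some quality.
A major seventh would be 11 semitones, but Db4 to Cb5 is 10 — one semitone narrower, making it a minor seventh.

m7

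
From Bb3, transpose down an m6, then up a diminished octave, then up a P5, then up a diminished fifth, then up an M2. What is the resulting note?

Fb5

A minor sixth down from Bb3 is D3.
A diminished octave up from D3 is Db4.
A perfect fifth up from Db4 is Ab4.
Ab4 up a diminished fifth → Ebb5 (6 semitones).
Ebb5 up a major second → Fb5 (2 semitones).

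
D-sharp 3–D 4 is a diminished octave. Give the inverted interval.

Inverted interval numbers add to nine, so an octave pairs with a unison (8 + 1 = 9).
The quality also flips — diminished becomes augmented — giving an augmented unison.

augmented unison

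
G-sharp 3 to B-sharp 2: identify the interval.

m6

Descending from G#3 to B#2 is the same interval as ascending B#2 to G#3.
B to G spans six letter names (B-C-D-E-F-G) — that makes it a sixth of some quality.
At 8 semitones, B#2→G#3 falls one short of a major sixth: minor.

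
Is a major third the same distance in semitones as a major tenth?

No

A major third is 4 semitones but a major tenth is 16 semitones — different sizes.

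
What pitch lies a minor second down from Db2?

C2

Counting two letter names down from D lands on C.
Moving 1 semitone down from Db2 (the size of a minor second) reaches C2.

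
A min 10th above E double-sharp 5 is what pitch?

Three letters up from E (plus an octave) reaches G.
A minor tenth spans 15 semitones, so from E##5 the target pitch is G##6.

G double-sharp 6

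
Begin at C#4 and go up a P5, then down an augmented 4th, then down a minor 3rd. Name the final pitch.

B3

C#4 up a perfect fifth → G#4 (7 semitones).
Down an augmented fourth from G#4: D4 (6 semitones down).
D4 down a minor third → B3 (3 semitones).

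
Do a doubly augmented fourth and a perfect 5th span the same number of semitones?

A doubly augmented fourth spans 7 semitones, and a perfect fifth also spans 7 semitones — they're enharmonic.

Yes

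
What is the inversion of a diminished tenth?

First reduce the compound diminished tenth to its simple form, a diminished third.
Interval numbers invert to sum to nine: 3 + 6 = 9, so a third inverts to a sixth.
And diminished becomes augmented under inversion, so we get an augmented sixth.

augmented 6th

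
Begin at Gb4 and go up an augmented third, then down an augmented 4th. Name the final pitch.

Up an augmented third from Gb4: B4 (5 semitones up).
B4 down an augmented fourth → F4 (6 semitones).

F4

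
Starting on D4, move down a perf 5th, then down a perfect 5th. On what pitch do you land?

Down a perfect fifth from D4: G3 (7 semitones down).
A perfect fifth down from G3 is C3.

C3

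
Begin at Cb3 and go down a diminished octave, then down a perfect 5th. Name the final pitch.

F1

Cb3 down a diminished octave → C2 (11 semitones).
C2 down a perfect fifth → F1 (7 semitones).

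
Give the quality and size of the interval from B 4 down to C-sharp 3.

minor 14th

Descending from B4 to C#3 is the same interval as ascending C#3 to B4.
C to B spans seven letter names (C-D-E-F-G-A-B), plus an octave: a fourteenth.
At 22 semitones, C#3→B4 falls one short of a major fourteenth: minor.
(Equivalently, a compound minor seventh: a minor seventh plus an octave.)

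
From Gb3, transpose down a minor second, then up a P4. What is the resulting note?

Gb3 down a minor second → F3 (1 semitone).
A perfect fourth up from F3 is Bb3.

Bb3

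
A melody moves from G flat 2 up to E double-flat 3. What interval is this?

G to E spans six letter names (G-A-B-C-D-E) — that makes it a sixth of some quality.
Gb2 to Ebb3 is 8 semitones, a half step short of the major sixth (9), so this is minor.

minor sixth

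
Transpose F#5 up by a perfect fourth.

B5

Four letter names up from F: B.
A perfect fourth is 5 semitones; 5 semitones up from F#5 gives B5.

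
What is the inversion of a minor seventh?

Interval numbers invert to sum to nine: 7 + 2 = 9, so a seventh inverts to a second.
And minor becomes major under inversion, so we get a major second.

major 2nd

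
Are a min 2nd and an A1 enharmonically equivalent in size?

Yes

Both span 1 semitone: a minor second and an augmented unison are the same chromatic distance.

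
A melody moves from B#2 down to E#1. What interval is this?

Descending from B#2 to E#1 is the same interval as ascending E#1 to B#2.
E to B spans five letter names (E-F-G-A-B), plus an octave: a twelfth.
E#1 to B#2 is 19 semitones, matching the perfect twelfth exactly, so the quality is perfect.
(Equivalently, a compound perfect fifth: a perfect fifth plus an octave.)

perfect twelfth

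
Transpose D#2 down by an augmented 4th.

A1

The fourth takes the letter from D down to A.
An augmented fourth is 6 semitones; 6 semitones down from D#2 gives A1.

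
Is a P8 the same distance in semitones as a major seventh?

A perfect octave is 12 semitones but a major seventh is 11 semitones — different sizes.

No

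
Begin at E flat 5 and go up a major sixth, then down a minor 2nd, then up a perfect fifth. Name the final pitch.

Eb5 up a major sixth → C6 (9 semitones).
C6 down a minor second → B5 (1 semitone).
B5 up a perfect fifth → F#6 (7 semitones).

F sharp 6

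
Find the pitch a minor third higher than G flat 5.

The third takes the letter from G up to B.
Moving 3 semitones up from Gb5 (the size of a minor third) reaches Bbb5.

B double-flat 5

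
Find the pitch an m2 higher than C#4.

Two letter names up from C: D.
A minor second spans 1 semitone, so from C#4 the target pitch is D4.

D4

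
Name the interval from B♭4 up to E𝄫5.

d4

B to E spans four letter names (B-C-D-E) — that makes it a fourth of some quality.
A perfect fourth would be 5 semitones; Bb4 to Ebb5 is 4, one semitone narrower, so the interval is diminished.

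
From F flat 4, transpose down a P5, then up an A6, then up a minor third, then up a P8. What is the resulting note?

B flat 5

Down a perfect fifth from Fb4: Bbb3 (7 semitones down).
Bbb3 up an augmented sixth → G4 (10 semitones).
G4 up a minor third → Bb4 (3 semitones).
A perfect octave up from Bb4 is Bb5.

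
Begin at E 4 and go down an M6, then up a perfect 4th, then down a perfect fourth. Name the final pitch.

A major sixth down from E4 is G3.
A perfect fourth up from G3 is C4.
C4 down a perfect fourth → G3 (5 semitones).

G 3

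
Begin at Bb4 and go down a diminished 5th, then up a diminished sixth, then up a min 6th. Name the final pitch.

Abb5

A diminished fifth down from Bb4 is E4.
E4 up a diminished sixth → Cb5 (7 semitones).
Cb5 up a minor sixth → Abb5 (8 semitones).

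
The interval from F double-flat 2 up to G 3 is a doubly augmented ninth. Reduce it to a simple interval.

Take out an octave (7 from the number): 9 − 7 = 2.
That makes a doubly augmented ninth a compound doubly augmented second — an octave plus a doubly augmented second.

doubly augmented second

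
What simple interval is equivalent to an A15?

Subtracting seven from the interval number removes an octave: 15 − 7 = 8.
That makes an augmented fifteenth a compound augmented octave — an octave plus an augmented octave.

augmented octave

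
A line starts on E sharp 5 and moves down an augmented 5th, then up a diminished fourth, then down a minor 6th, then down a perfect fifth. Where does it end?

B flat 3

E#5 down an augmented fifth → A4 (8 semitones).
A4 up a diminished fourth → Db5 (4 semitones).
A minor sixth down from Db5 is F4.
F4 down a perfect fifth → Bb3 (7 semitones).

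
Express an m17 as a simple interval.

Each octave removed subtracts seven from the number: 17 − 14 = 3.
So a minor seventeenth is 2 octaves plus a minor third. The quality is unchanged.

minor third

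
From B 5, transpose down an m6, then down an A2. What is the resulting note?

C 5

Down a minor sixth from B5: D#5 (8 semitones down).
An augmented second down from D#5 is C5.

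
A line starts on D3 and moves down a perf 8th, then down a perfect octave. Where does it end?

Down a perfect octave from D3: D2 (12 semitones down).
A perfect octave down from D2 is D1.

D1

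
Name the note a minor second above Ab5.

Two letter names up from A: B.
Moving 1 semitone up from Ab5 (the size of a minor second) reaches Bbb5.

Bbb5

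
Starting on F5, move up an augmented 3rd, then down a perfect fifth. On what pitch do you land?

An augmented third up from F5 is A#5.
Down a perfect fifth from A#5: D#5 (7 semitones down).

D#5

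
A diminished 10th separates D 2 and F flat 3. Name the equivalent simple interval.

d3

Each octave removed subtracts seven from the number: 10 − 7 = 3.
Quality carries through unchanged, so the simple form is a diminished third.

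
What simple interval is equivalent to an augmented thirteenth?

Take out an octave (7 from the number): 13 − 7 = 6.
Quality carries through unchanged, so the simple form is an augmented sixth.

augmented 6th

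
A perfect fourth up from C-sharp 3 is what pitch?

F-sharp 3

The fourth takes the letter from C up to F.
Moving 5 semitones up from C#3 (the size of a perfect fourth) reaches F#3.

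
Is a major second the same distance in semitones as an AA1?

A major second = 2 semitones = a doubly augmented unison; enharmonically equal.

Yes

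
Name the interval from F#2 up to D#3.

M6

F to D spans six letter names (F-G-A-B-C-D) — that makes it a sixth of some quality.
F#2 to D#3 is 9 semitones, matching the major sixth exactly, so the quality is major.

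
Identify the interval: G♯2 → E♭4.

diminished 13th

G to E spans six letter names (G-A-B-C-D-E), plus an octave: a thirteenth.
A major thirteenth would be 21 semitones; G#2 to Eb4 is 19, two semitones narrower, so the interval is diminished.
(Equivalently, a compound diminished sixth: a diminished sixth plus an octave.)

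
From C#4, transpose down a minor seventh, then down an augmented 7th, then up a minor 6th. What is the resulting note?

Cb3

A minor seventh down from C#4 is D#3.
Down an augmented seventh from D#3: Eb2 (12 semitones down).
Eb2 up a minor sixth → Cb3 (8 semitones).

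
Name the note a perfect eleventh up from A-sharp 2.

Four letters up from A (plus an octave) reaches D.
A perfect eleventh spans 17 semitones, so from A#2 the target pitch is D#4.

D-sharp 4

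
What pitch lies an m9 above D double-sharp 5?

The ninth's letter: D up two letter names plus an octave → E.
Moving 13 semitones up from D##5 (the size of a minor ninth) reaches E#6.

E sharp 6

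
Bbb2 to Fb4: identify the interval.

perfect twelfth

B to F spans five letter names (B-C-D-E-F), plus an octave: a twelfth.
The perfect twelfth spans 19 semitones, and Bbb2 to Fb4 is exactly 19 semitones — so this is a perfect twelfth.
(Equivalently, a compound perfect fifth: a perfect fifth plus an octave.)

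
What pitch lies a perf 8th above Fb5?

Fb6

The letter stays F (same as the start), shifted an octave up.
Moving 12 semitones up from Fb5 (the size of a perfect octave) reaches Fb6.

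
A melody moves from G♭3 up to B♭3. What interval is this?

G to B spans three letter names (G-A-B) — that makes it a third of some quality.
Gb3 to Bb3 is 4 semitones, matching the major third exactly, so the quality is major.

major third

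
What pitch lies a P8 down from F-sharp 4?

For an octave the letter name doesn't change: still F, an octave down.
A perfect octave is 12 semitones; 12 semitones down from F#4 gives F#3.

F-sharp 3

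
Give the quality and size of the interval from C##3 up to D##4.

major 9th

C to D spans two letter names (C-D), plus an octave: a ninth.
Counting semitones, C##3→D##4 is 14, which is the major ninth.
(Equivalently, a compound major second: a major second plus an octave.)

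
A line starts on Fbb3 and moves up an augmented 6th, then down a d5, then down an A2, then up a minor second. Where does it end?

Gbb3

An augmented sixth up from Fbb3 is Db4.
Db4 down a diminished fifth → G3 (6 semitones).
G3 down an augmented second → Fb3 (3 semitones).
Fb3 up a minor second → Gbb3 (1 semitone).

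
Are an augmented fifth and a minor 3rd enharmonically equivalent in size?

An augmented fifth spans 8 semitones; a minor third spans 3 semitones. They differ by 5.

No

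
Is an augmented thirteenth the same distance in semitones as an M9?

An augmented thirteenth spans 22 semitones; a major ninth spans 14 semitones. They differ by 8.

No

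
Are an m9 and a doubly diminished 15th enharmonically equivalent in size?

No

13 semitones (minor ninth) vs 22 semitones (doubly diminished fifteenth): not equal.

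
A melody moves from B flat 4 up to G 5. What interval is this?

major 6th

B to G spans six letter names (B-C-D-E-F-G): a sixth.
Bb4 to G5 is 9 semitones, matching the major sixth exactly, so the quality is major.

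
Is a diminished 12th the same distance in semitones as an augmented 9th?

A diminished twelfth is 18 semitones but an augmented ninth is 15 semitones — different sizes.

No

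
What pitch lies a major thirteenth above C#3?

A#4

Six letters up from C (plus an octave) reaches A.
Moving 21 semitones up from C#3 (the size of a major thirteenth) reaches A#4.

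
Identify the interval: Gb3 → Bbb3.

G to B spans three letter names (G-A-B), so the interval is some kind of third.
At 3 semitones, Gb3→Bbb3 falls one short of a major third: minor.

minor third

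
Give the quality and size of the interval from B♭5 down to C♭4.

major 14th

Descending from Bb5 to Cb4 is the same interval as ascending Cb4 to Bb5.
C to B spans seven letter names (C-D-E-F-G-A-B), plus an octave, so the interval is some kind of fourteenth.
The major fourteenth spans 23 semitones, and Cb4 to Bb5 is exactly 23 semitones — so this is a major fourteenth.
(Equivalently, a compound major seventh: a major seventh plus an octave.)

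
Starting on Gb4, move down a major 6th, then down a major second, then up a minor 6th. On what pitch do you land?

Fbb4

Down a major sixth from Gb4: Bbb3 (9 semitones down).
Bbb3 down a major second → Abb3 (2 semitones).
A minor sixth up from Abb3 is Fbb4.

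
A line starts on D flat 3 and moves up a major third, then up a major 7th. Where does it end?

Up a major third from Db3: F3 (4 semitones up).
A major seventh up from F3 is E4.

E 4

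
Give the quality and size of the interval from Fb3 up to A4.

augmented tenth

F to A spans three letter names (F-G-A), plus an octave — that makes it a tenth of some quality.
A major tenth would be 16 semitones; Fb3 to A4 is 17, one semitone wider, so the interval is augmented.
(Equivalently, a compound augmented third: an augmented third plus an octave.)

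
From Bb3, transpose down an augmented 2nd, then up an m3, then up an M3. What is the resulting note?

An augmented second down from Bb3 is Abb3.
Up a minor third from Abb3: Cbb4 (3 semitones up).
A major third up from Cbb4 is Ebb4.

Ebb4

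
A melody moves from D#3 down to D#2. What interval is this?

Descending from D#3 to D#2 is the same interval as ascending D#2 to D#3.
D to D is the same letter name, plus an octave — that makes it an octave of some quality.
D#2 to D#3 is 12 semitones, matching the perfect octave exactly, so the quality is perfect.

perfect octave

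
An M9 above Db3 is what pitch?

Counting two letter names plus an octave up from D lands on E.
Moving 14 semitones up from Db3 (the size of a major ninth) reaches Eb4.

Eb4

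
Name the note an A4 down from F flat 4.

The fourth takes the letter from F down to C.
An augmented fourth spans 6 semitones, so from Fb4 the target pitch is Cbb4.

C double-flat 4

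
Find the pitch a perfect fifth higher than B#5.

F##6

Five letter names up from B: F.
Moving 7 semitones up from B#5 (the size of a perfect fifth) reaches F##6.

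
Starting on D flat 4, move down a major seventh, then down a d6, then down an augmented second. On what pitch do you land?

F flat 2

Db4 down a major seventh → Ebb3 (11 semitones).
Ebb3 down a diminished sixth → G2 (7 semitones).
G2 down an augmented second → Fb2 (3 semitones).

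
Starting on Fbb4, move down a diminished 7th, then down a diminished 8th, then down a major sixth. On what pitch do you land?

Bb1

Fbb4 down a diminished seventh → Gb3 (9 semitones).
A diminished octave down from Gb3 is G2.
Down a major sixth from G2: Bb1 (9 semitones down).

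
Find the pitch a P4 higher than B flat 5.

E flat 6

The fourth takes the letter from B up to E.
Moving 5 semitones up from Bb5 (the size of a perfect fourth) reaches Eb6.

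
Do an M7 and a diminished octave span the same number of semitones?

Yes

A major seventh spans 11 semitones, and a diminished octave also spans 11 semitones — they're enharmonic.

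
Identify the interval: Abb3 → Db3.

diminished fifth

Descending from Abb3 to Db3 is the same interval as ascending Db3 to Abb3.
D to A spans five letter names (D-E-F-G-A): a fifth.
The perfect fifth is 7 semitones; here we have 6, one semitone narrower: diminished.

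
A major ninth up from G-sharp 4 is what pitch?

Two letters up from G (plus an octave) reaches A.
A major ninth is 14 semitones; 14 semitones up from G#4 gives A#5.

A-sharp 5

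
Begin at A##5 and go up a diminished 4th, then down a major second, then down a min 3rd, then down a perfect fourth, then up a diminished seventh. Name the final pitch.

A diminished fourth up from A##5 is D#6.
A major second down from D#6 is C#6.
C#6 down a minor third → A#5 (3 semitones).
Down a perfect fourth from A#5: E#5 (5 semitones down).
Up a diminished seventh from E#5: D6 (9 semitones up).

D6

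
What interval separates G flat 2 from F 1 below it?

Descending from Gb2 to F1 is the same interval as ascending F1 to Gb2.
F to G spans two letter names (F-G), plus an octave: a ninth.
A major ninth would be 14 semitones, but F1 to Gb2 is 13 — one semitone narrower, making it a minor ninth.
(Equivalently, a compound minor second: a minor second plus an octave.)

minor ninth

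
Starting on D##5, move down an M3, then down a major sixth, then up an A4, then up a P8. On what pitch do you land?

A major third down from D##5 is B#4.
Down a major sixth from B#4: D#4 (9 semitones down).
Up an augmented fourth from D#4: G##4 (6 semitones up).
G##4 up a perfect octave → G##5 (12 semitones).

G##5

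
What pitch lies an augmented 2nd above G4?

Two letter names up from G: A.
An augmented second spans 3 semitones, so from G4 the target pitch is A#4.

A#4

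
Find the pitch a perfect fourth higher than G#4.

C#5

Counting four letter names up from G lands on C.
A perfect fourth is 5 semitones; 5 semitones up from G#4 gives C#5.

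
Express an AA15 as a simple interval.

AA8

Subtracting seven from the interval number removes an octave: 15 − 7 = 8.
So a doubly augmented fifteenth is an octave plus a doubly augmented octave. The quality is unchanged.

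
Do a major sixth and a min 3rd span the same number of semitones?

No

A major sixth spans 9 semitones; a minor third spans 3 semitones. They differ by 6.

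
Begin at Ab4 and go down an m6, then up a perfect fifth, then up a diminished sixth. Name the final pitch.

Ebb5

Ab4 down a minor sixth → C4 (8 semitones).
C4 up a perfect fifth → G4 (7 semitones).
Up a diminished sixth from G4: Ebb5 (7 semitones up).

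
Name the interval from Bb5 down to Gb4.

major tenth

Descending from Bb5 to Gb4 is the same interval as ascending Gb4 to Bb5.
G to B spans three letter names (G-A-B), plus an octave — that makes it a tenth of some quality.
The major tenth spans 16 semitones, and Gb4 to Bb5 is exactly 16 semitones — so this is a major tenth.
(Equivalently, a compound major third: a major third plus an octave.)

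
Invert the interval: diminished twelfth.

First reduce the compound diminished twelfth to its simple form, a diminished fifth.
Inverted interval numbers add to nine, so a fifth pairs with a fourth (5 + 4 = 9).
And diminished becomes augmented under inversion, so we get an augmented fourth.

augmented fourth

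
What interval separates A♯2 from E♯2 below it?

P4

Descending from A#2 to E#2 is the same interval as ascending E#2 to A#2.
E to A spans four letter names (E-F-G-A): a fourth.
The perfect fourth spans 5 semitones, and E#2 to A#2 is exactly 5 semitones — so this is a perfect fourth.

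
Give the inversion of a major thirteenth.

First reduce the compound major thirteenth to its simple form, a major sixth.
Inverted interval numbers add to nine, so a sixth pairs with a third (6 + 3 = 9).
Quality inverts too: major becomes minor. That makes the inversion a minor third.

minor third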